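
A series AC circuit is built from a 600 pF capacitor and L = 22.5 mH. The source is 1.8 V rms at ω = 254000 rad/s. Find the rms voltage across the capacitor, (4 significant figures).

13.95 V

X_L = ωL = 5715 Ω
X_C = 1/(ωC) = 6562 Ω
Net reactance X = X_L − X_C = -846.7 Ω
Z = − j846.7 Ω
|Z| = √(0² + 846.7²) = 846.7 Ω
I = V/|Z| = 2.126 mA
V_C = I·|Z_C| = 0.002126 × 6562 = 13.95 V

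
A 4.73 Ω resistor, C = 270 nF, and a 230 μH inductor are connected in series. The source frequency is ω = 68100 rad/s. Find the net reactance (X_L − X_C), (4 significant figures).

-38.72 Ω

X_L = ωL = 15.66 Ω
X_C = 1/(ωC) = 54.39 Ω
X = 15.66 − 54.39 = -38.72 Ω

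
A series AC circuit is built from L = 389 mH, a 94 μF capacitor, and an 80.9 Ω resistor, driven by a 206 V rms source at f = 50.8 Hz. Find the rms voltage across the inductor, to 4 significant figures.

ω = 2πf = 319.2 rad/s
X_L = ωL = 124.2 Ω
X_C = 1/(ωC) = 33.33 Ω
Net reactance X = X_L − X_C = 90.83 Ω
Z = 80.90 + j90.83 Ω
|Z| = √(80.90² + 90.83²) = 121.6 Ω
I = V/|Z| = 1.694 A
V_L = I·|Z_L| = 1.694 × 124.2 = 210.3 V

210.3 V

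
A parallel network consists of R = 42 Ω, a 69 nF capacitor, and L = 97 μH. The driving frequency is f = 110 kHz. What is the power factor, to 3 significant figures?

ω = 2πf = 691200 rad/s
X_L = ωL = 67.0 Ω
X_C = 1/(ωC) = 21.0 Ω
Parallel: admittances add. Y = 1/R + 1/(jωL) + jωC
Y = (0.0238 + j0.0328) S
|Y| = 0.0405 S → |Z| = 1/|Y| = 24.7 Ω, ∠Z = −∠Y = -54.0°
cos φ = cos(-54.0°) = 0.588

0.588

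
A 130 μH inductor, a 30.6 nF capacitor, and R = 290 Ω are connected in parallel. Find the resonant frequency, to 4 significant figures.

ω₀ = 1/√(LC) = 1/√(0.00013 × 3.06e-08) = 501400 rad/s
f₀ = ω₀/(2π) = 79.80 kHz

79.80 kHz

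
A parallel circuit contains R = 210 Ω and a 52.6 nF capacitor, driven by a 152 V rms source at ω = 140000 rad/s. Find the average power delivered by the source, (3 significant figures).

110 W

X_C = 1/(ωC) = 136 Ω
Parallel: admittances add. Y = 1/R + jωC
Y = (0.00476 + j0.00736) S
|Y| = 0.00877 S → |Z| = 1/|Y| = 114 Ω, ∠Z = −∠Y = -57.1°
I = V/|Z| = 1.33 A
P = VI cos φ = 152 × 1.33 × cos(-57.1°) = 110 W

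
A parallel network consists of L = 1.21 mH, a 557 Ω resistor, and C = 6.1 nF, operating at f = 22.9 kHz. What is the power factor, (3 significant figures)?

0.346

ω = 2πf = 143900 rad/s
X_L = ωL = 174 Ω
X_C = 1/(ωC) = 1140 Ω
Parallel: admittances add. Y = 1/R + 1/(jωL) + jωC
Y = (0.00180 − j0.00487) S
|Y| = 0.00519 S → |Z| = 1/|Y| = 193 Ω, ∠Z = −∠Y = 69.7°
cos φ = cos(69.7°) = 0.346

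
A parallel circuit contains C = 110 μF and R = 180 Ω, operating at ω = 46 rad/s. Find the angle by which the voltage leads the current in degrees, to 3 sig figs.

X_C = 1/(ωC) = 198 Ω
Parallel: admittances add. Y = 1/R + jωC
Y = (0.00556 + j0.00506) S
|Y| = 0.00751 S → |Z| = 1/|Y| = 133 Ω, ∠Z = −∠Y = -42.3°

-42.3°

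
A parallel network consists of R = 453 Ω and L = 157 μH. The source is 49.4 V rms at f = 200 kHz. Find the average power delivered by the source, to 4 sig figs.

ω = 2πf = 1.257e+06 rad/s
X_L = ωL = 197.3 Ω
Parallel: admittances add. Y = 1/R + 1/(jωL)
Y = (0.002208 − j0.005069) S
|Y| = 0.005528 S → |Z| = 1/|Y| = 180.9 Ω, ∠Z = −∠Y = 66.47°
I = V/|Z| = 273.1 mA
P = VI cos φ = 49.4 × 0.2731 × cos(66.47°) = 5.387 W

5.387 W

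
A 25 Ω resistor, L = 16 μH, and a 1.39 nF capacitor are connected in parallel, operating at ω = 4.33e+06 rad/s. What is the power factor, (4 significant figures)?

X_L = ωL = 69.28 Ω
X_C = 1/(ωC) = 166.1 Ω
Parallel: admittances add. Y = 1/R + 1/(jωL) + jωC
Y = (0.04000 − j0.008415) S
|Y| = 0.04088 S → |Z| = 1/|Y| = 24.46 Ω, ∠Z = −∠Y = 11.88°
cos φ = cos(11.88°) = 0.9786

0.9786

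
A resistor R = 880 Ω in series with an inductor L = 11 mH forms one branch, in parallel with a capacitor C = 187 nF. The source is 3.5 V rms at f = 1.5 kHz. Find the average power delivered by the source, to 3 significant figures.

ω = 2πf = 9425 rad/s
X_L = ωL = 104 Ω
X_C = 1/(ωC) = 567 Ω
Branch 1 (R+jX_L): Z₁ = 880 + j104 Ω, |Z₁| = 886 Ω
Branch 2 (−jX_C): Z₂ = −j567 Ω
Parallel: Z = Z₁Z₂/(Z₁+Z₂), |Z| = 505 Ω, ∠Z = -55.5°
I = V/|Z| = 6.92 mA
P = VI cos φ = 3.5 × 0.00692 × cos(-55.5°) = 13.7 mW

13.7 mW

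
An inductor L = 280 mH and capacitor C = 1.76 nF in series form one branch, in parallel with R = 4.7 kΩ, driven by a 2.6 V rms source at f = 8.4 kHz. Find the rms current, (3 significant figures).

852 μA

ω = 2πf = 52780 rad/s
X_L = ωL = 14800 Ω
X_C = 1/(ωC) = 10800 Ω
Branch 1: Z₁ = R = 4700 Ω
Branch 2 (series LC): Z₂ = j(X_L − X_C) = j4010 Ω
Parallel: Z = Z₁Z₂/(Z₁+Z₂), |Z| = 3050 Ω, ∠Z = 49.5°
I = V/|Z| = 2.6/3050 = 852 μA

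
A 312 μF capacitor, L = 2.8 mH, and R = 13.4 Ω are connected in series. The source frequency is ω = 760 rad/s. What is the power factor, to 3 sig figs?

X_L = ωL = 2.13 Ω
X_C = 1/(ωC) = 4.22 Ω
Net reactance X = X_L − X_C = -2.09 Ω
Z = 13.4 − j2.09 Ω
|Z| = √(13.4² + 2.09²) = 13.6 Ω
∠Z = arctan(-2.09/13.4) = -8.86°
cos φ = cos(-8.86°) = 0.988

0.988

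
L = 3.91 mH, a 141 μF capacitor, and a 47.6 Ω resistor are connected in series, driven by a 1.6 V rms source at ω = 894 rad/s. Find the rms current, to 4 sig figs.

X_L = ωL = 3.496 Ω
X_C = 1/(ωC) = 7.933 Ω
Net reactance X = X_L − X_C = -4.438 Ω
Z = 47.60 − j4.438 Ω
|Z| = √(47.60² + 4.438²) = 47.81 Ω
I = V/|Z| = 1.6/47.81 = 33.47 mA

33.47 mA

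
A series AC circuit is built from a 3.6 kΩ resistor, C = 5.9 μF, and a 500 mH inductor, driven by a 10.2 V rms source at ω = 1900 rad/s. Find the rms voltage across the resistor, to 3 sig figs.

X_L = ωL = 950 Ω
X_C = 1/(ωC) = 89.2 Ω
Net reactance X = X_L − X_C = 861 Ω
Z = 3600 + j861 Ω
|Z| = √(3600² + 861²) = 3700 Ω
I = V/|Z| = 2.76 mA
V_R = I·|Z_R| = 0.00276 × 3600 = 9.92 V

9.92 V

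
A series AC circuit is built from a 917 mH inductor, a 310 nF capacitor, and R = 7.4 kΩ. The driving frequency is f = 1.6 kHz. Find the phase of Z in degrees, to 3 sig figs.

ω = 2πf = 10050 rad/s
X_L = ωL = 9220 Ω
X_C = 1/(ωC) = 321 Ω
Net reactance X = X_L − X_C = 8900 Ω
Z = 7400 + j8900 Ω
|Z| = √(7400² + 8900²) = 11600 Ω
∠Z = arctan(8900/7400) = 50.3°

50.3°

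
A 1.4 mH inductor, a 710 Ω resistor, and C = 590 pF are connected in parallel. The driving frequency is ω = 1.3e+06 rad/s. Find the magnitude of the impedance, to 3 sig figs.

702 Ω

X_L = ωL = 1820 Ω
X_C = 1/(ωC) = 1300 Ω
Parallel: admittances add. Y = 1/R + 1/(jωL) + jωC
Y = (0.00141 + j0.000218) S
|Y| = 0.00143 S → |Z| = 1/|Y| = 702 Ω, ∠Z = −∠Y = -8.78°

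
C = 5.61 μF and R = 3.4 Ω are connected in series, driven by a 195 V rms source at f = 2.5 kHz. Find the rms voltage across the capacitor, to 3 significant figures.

187 V

ω = 2πf = 15710 rad/s
X_C = 1/(ωC) = 11.3 Ω
Z = 3.40 − j11.3 Ω
|Z| = √(3.40² + 11.3²) = 11.8 Ω
I = V/|Z| = 16.5 A
V_C = I·|Z_C| = 16.5 × 11.3 = 187 V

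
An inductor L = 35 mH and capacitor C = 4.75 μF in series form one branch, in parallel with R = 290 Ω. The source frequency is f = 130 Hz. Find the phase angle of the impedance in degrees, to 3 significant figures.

ω = 2πf = 816.8 rad/s
X_L = ωL = 28.6 Ω
X_C = 1/(ωC) = 258 Ω
Branch 1: Z₁ = R = 290 Ω
Branch 2 (series LC): Z₂ = j(X_L − X_C) = −j229 Ω
Parallel: Z = Z₁Z₂/(Z₁+Z₂), |Z| = 180 Ω, ∠Z = -51.7°

-51.7°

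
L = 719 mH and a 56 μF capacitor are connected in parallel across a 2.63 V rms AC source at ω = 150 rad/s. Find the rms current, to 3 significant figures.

2.29 mA

X_L = ωL = 108 Ω
X_C = 1/(ωC) = 119 Ω
Parallel: admittances add. Y = 1/(jωL) + jωC
Y = (0 − j0.000872) S
|Y| = 0.000872 S → |Z| = 1/|Y| = 1150 Ω, ∠Z = −∠Y = 90.0°
I = V/|Z| = 2.63/1150 = 2.29 mA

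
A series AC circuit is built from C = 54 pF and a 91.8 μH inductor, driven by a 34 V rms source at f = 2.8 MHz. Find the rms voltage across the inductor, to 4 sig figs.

97.63 V

ω = 2πf = 1.759e+07 rad/s
X_L = ωL = 1615 Ω
X_C = 1/(ωC) = 1053 Ω
Net reactance X = X_L − X_C = 562.4 Ω
Z = j562.4 Ω
|Z| = √(0² + 562.4²) = 562.4 Ω
I = V/|Z| = 60.45 mA
V_L = I·|Z_L| = 0.06045 × 1615 = 97.63 V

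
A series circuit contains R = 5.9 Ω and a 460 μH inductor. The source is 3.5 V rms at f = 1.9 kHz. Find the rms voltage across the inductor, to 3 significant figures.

ω = 2πf = 11940 rad/s
X_L = ωL = 5.49 Ω
Z = 5.90 + j5.49 Ω
|Z| = √(5.90² + 5.49²) = 8.06 Ω
I = V/|Z| = 434 mA
V_L = I·|Z_L| = 0.434 × 5.49 = 2.38 V

2.38 V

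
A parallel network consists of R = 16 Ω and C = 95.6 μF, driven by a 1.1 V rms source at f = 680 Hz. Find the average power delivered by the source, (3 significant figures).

75.6 mW

ω = 2πf = 4273 rad/s
X_C = 1/(ωC) = 2.45 Ω
Parallel: admittances add. Y = 1/R + jωC
Y = (0.0625 + j0.408) S
|Y| = 0.413 S → |Z| = 1/|Y| = 2.42 Ω, ∠Z = −∠Y = -81.3°
I = V/|Z| = 455 mA
P = VI cos φ = 1.1 × 0.455 × cos(-81.3°) = 75.6 mW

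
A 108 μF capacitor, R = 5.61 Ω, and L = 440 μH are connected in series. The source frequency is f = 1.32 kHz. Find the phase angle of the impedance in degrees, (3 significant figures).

24.3°

ω = 2πf = 8294 rad/s
X_L = ωL = 3.65 Ω
X_C = 1/(ωC) = 1.12 Ω
Net reactance X = X_L − X_C = 2.53 Ω
Z = 5.61 + j2.53 Ω
|Z| = √(5.61² + 2.53²) = 6.16 Ω
∠Z = arctan(2.53/5.61) = 24.3°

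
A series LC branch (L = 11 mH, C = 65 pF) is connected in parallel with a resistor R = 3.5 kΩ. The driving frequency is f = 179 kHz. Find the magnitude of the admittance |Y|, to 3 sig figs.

ω = 2πf = 1.125e+06 rad/s
X_L = ωL = 12400 Ω
X_C = 1/(ωC) = 13700 Ω
Branch 1: Z₁ = R = 3500 Ω
Branch 2 (series LC): Z₂ = j(X_L − X_C) = −j1310 Ω
Parallel: Z = Z₁Z₂/(Z₁+Z₂), |Z| = 1220 Ω, ∠Z = -69.5°
|Y| = 1/|Z| = 817 μS

817 μS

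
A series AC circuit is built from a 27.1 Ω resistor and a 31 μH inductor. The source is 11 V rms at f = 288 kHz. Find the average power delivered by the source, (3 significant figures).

ω = 2πf = 1.81e+06 rad/s
X_L = ωL = 56.1 Ω
Z = 27.1 + j56.1 Ω
|Z| = √(27.1² + 56.1²) = 62.3 Ω
∠Z = arctan(56.1/27.1) = 64.2°
I = V/|Z| = 177 mA
P = VI cos φ = 11 × 0.177 × cos(64.2°) = 845 mW

845 mW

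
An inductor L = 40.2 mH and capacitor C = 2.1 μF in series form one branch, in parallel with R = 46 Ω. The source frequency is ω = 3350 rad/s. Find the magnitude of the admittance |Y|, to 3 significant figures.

136 mS

X_L = ωL = 135 Ω
X_C = 1/(ωC) = 142 Ω
Branch 1: Z₁ = R = 46.0 Ω
Branch 2 (series LC): Z₂ = j(X_L − X_C) = −j7.48 Ω
Parallel: Z = Z₁Z₂/(Z₁+Z₂), |Z| = 7.38 Ω, ∠Z = -80.8°
|Y| = 1/|Z| = 136 mS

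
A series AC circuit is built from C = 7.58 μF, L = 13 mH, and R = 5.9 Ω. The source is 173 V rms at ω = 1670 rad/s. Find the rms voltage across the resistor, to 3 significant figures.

17.7 V

X_L = ωL = 21.7 Ω
X_C = 1/(ωC) = 79.0 Ω
Net reactance X = X_L − X_C = -57.3 Ω
Z = 5.90 − j57.3 Ω
|Z| = √(5.90² + 57.3²) = 57.6 Ω
I = V/|Z| = 3.00 A
V_R = I·|Z_R| = 3.00 × 5.90 = 17.7 V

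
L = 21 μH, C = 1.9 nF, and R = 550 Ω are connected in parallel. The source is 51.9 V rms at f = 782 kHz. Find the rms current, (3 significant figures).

ω = 2πf = 4.913e+06 rad/s
X_L = ωL = 103 Ω
X_C = 1/(ωC) = 107 Ω
Parallel: admittances add. Y = 1/R + 1/(jωL) + jωC
Y = (0.00182 − j0.000356) S
|Y| = 0.00185 S → |Z| = 1/|Y| = 540 Ω, ∠Z = −∠Y = 11.1°
I = V/|Z| = 51.9/540 = 96.2 mA

96.2 mA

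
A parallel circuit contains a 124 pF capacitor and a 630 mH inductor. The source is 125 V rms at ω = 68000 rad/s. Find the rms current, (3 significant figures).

X_L = ωL = 42800 Ω
X_C = 1/(ωC) = 119000 Ω
Parallel: admittances add. Y = 1/(jωL) + jωC
Y = (0 − j1.49e-05) S
|Y| = 1.49e-05 S → |Z| = 1/|Y| = 67100 Ω, ∠Z = −∠Y = 90.0°
I = V/|Z| = 125/67100 = 1.86 mA

1.86 mA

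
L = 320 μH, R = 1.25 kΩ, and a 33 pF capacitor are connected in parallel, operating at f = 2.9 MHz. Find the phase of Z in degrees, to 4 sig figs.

ω = 2πf = 1.822e+07 rad/s
X_L = ωL = 5831 Ω
X_C = 1/(ωC) = 1663 Ω
Parallel: admittances add. Y = 1/R + 1/(jωL) + jωC
Y = (0.0008000 + j0.0004298) S
|Y| = 0.0009081 S → |Z| = 1/|Y| = 1101 Ω, ∠Z = −∠Y = -28.25°

-28.25°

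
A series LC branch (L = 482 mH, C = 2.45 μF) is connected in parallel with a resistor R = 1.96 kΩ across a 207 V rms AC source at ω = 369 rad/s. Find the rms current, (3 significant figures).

X_L = ωL = 178 Ω
X_C = 1/(ωC) = 1110 Ω
Branch 1: Z₁ = R = 1960 Ω
Branch 2 (series LC): Z₂ = j(X_L − X_C) = −j928 Ω
Parallel: Z = Z₁Z₂/(Z₁+Z₂), |Z| = 839 Ω, ∠Z = -64.7°
I = V/|Z| = 207/839 = 247 mA

247 mA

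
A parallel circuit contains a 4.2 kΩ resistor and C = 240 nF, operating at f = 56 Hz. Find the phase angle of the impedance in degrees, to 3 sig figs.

-19.5°

ω = 2πf = 351.9 rad/s
X_C = 1/(ωC) = 11800 Ω
Parallel: admittances add. Y = 1/R + jωC
Y = (0.000238 + j8.44e-05) S
|Y| = 0.000253 S → |Z| = 1/|Y| = 3960 Ω, ∠Z = −∠Y = -19.5°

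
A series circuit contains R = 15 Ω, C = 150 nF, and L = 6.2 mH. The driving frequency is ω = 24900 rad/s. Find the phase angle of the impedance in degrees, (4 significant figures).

X_L = ωL = 154.4 Ω
X_C = 1/(ωC) = 267.7 Ω
Net reactance X = X_L − X_C = -113.4 Ω
Z = 15.00 − j113.4 Ω
|Z| = √(15.00² + 113.4²) = 114.3 Ω
∠Z = arctan(-113.4/15.00) = -82.46°

-82.46°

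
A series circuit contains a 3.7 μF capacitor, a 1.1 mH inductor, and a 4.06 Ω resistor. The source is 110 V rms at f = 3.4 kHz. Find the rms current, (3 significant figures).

9.50 A

ω = 2πf = 21360 rad/s
X_L = ωL = 23.5 Ω
X_C = 1/(ωC) = 12.7 Ω
Net reactance X = X_L − X_C = 10.8 Ω
Z = 4.06 + j10.8 Ω
|Z| = √(4.06² + 10.8²) = 11.6 Ω
I = V/|Z| = 110/11.6 = 9.50 A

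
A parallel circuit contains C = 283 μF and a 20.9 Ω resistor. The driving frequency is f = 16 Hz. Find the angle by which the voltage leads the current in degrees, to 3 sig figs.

-30.7°

ω = 2πf = 100.5 rad/s
X_C = 1/(ωC) = 35.1 Ω
Parallel: admittances add. Y = 1/R + jωC
Y = (0.0478 + j0.0285) S
|Y| = 0.0557 S → |Z| = 1/|Y| = 18.0 Ω, ∠Z = −∠Y = -30.7°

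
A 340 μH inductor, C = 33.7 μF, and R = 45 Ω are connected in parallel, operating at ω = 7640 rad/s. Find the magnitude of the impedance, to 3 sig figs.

7.73 Ω

X_L = ωL = 2.60 Ω
X_C = 1/(ωC) = 3.88 Ω
Parallel: admittances add. Y = 1/R + 1/(jωL) + jωC
Y = (0.0222 − j0.128) S
|Y| = 0.129 S → |Z| = 1/|Y| = 7.73 Ω, ∠Z = −∠Y = 80.1°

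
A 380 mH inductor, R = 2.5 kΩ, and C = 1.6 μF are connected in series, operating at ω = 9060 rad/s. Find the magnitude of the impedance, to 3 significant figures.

X_L = ωL = 3440 Ω
X_C = 1/(ωC) = 69.0 Ω
Net reactance X = X_L − X_C = 3370 Ω
Z = 2500 + j3370 Ω
|Z| = √(2500² + 3370²) = 4200 Ω

4200 Ω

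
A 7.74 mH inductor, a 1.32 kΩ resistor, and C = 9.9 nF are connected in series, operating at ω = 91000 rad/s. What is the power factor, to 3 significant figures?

0.956

X_L = ωL = 704 Ω
X_C = 1/(ωC) = 1110 Ω
Net reactance X = X_L − X_C = -406 Ω
Z = 1320 − j406 Ω
|Z| = √(1320² + 406²) = 1380 Ω
∠Z = arctan(-406/1320) = -17.1°
cos φ = cos(-17.1°) = 0.956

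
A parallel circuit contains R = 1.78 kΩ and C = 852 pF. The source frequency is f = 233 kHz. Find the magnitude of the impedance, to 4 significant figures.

ω = 2πf = 1.464e+06 rad/s
X_C = 1/(ωC) = 801.7 Ω
Parallel: admittances add. Y = 1/R + jωC
Y = (0.0005618 + j0.001247) S
|Y| = 0.001368 S → |Z| = 1/|Y| = 731.0 Ω, ∠Z = −∠Y = -65.75°

731.0 Ω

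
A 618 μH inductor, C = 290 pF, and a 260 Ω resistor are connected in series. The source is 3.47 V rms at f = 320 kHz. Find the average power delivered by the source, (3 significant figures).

10.8 mW

ω = 2πf = 2.011e+06 rad/s
X_L = ωL = 1240 Ω
X_C = 1/(ωC) = 1720 Ω
Net reactance X = X_L − X_C = -472 Ω
Z = 260 − j472 Ω
|Z| = √(260² + 472²) = 539 Ω
∠Z = arctan(-472/260) = -61.2°
I = V/|Z| = 6.43 mA
P = VI cos φ = 3.47 × 0.00643 × cos(-61.2°) = 10.8 mW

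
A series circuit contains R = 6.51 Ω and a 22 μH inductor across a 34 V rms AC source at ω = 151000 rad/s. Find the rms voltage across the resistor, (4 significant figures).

X_L = ωL = 3.322 Ω
Z = 6.510 + j3.322 Ω
|Z| = √(6.510² + 3.322²) = 7.309 Ω
I = V/|Z| = 4.652 A
V_R = I·|Z_R| = 4.652 × 6.510 = 30.28 V

30.28 V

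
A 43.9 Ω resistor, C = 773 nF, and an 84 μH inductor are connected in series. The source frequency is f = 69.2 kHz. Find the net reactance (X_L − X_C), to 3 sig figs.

33.5 Ω

ω = 2πf = 434800 rad/s
X_L = ωL = 36.5 Ω
X_C = 1/(ωC) = 2.98 Ω
X = 36.5 − 2.98 = 33.5 Ω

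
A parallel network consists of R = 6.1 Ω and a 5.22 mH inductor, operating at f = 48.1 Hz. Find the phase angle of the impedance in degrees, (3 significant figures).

75.5°

ω = 2πf = 302.2 rad/s
X_L = ωL = 1.58 Ω
Parallel: admittances add. Y = 1/R + 1/(jωL)
Y = (0.164 − j0.634) S
|Y| = 0.655 S → |Z| = 1/|Y| = 1.53 Ω, ∠Z = −∠Y = 75.5°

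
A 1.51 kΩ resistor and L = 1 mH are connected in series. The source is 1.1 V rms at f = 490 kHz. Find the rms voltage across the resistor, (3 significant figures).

ω = 2πf = 3.079e+06 rad/s
X_L = ωL = 3080 Ω
Z = 1510 + j3080 Ω
|Z| = √(1510² + 3080²) = 3430 Ω
I = V/|Z| = 321 μA
V_R = I·|Z_R| = 0.000321 × 1510 = 0.484 V

0.484 V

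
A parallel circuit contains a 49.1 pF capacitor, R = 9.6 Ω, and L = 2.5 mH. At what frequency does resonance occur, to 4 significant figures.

ω₀ = 1/√(LC) = 1/√(0.0025 × 4.91e-11) = 2.854e+06 rad/s
f₀ = ω₀/(2π) = 454.3 kHz

454.3 kHz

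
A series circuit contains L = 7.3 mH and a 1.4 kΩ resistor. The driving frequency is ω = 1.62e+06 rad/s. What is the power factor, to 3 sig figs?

X_L = ωL = 11800 Ω
Z = 1400 + j11800 Ω
|Z| = √(1400² + 11800²) = 11900 Ω
∠Z = arctan(11800/1400) = 83.2°
cos φ = cos(83.2°) = 0.118

0.118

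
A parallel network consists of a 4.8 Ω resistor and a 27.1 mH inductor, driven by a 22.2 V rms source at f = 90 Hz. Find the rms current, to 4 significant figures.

4.847 A

ω = 2πf = 565.5 rad/s
X_L = ωL = 15.32 Ω
Parallel: admittances add. Y = 1/R + 1/(jωL)
Y = (0.2083 − j0.06525) S
|Y| = 0.2183 S → |Z| = 1/|Y| = 4.581 Ω, ∠Z = −∠Y = 17.39°
I = V/|Z| = 22.2/4.581 = 4.847 A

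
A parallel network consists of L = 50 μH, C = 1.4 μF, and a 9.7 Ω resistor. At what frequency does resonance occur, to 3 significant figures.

ω₀ = 1/√(LC) = 1/√(5e-05 × 1.4e-06) = 119500 rad/s
f₀ = ω₀/(2π) = 19.0 kHz

19.0 kHz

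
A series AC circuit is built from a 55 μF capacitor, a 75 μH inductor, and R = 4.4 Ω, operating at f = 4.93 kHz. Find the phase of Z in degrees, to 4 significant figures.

21.53°

ω = 2πf = 30980 rad/s
X_L = ωL = 2.323 Ω
X_C = 1/(ωC) = 0.5870 Ω
Net reactance X = X_L − X_C = 1.736 Ω
Z = 4.400 + j1.736 Ω
|Z| = √(4.400² + 1.736²) = 4.730 Ω
∠Z = arctan(1.736/4.400) = 21.53°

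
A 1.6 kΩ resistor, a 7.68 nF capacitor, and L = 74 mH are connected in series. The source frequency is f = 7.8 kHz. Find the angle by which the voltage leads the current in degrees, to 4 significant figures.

31.22°

ω = 2πf = 49010 rad/s
X_L = ωL = 3627 Ω
X_C = 1/(ωC) = 2657 Ω
Net reactance X = X_L − X_C = 969.8 Ω
Z = 1600 + j969.8 Ω
|Z| = √(1600² + 969.8²) = 1871 Ω
∠Z = arctan(969.8/1600) = 31.22°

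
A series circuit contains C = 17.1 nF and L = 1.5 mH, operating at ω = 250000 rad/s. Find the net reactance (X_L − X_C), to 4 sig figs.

X_L = ωL = 375.0 Ω
X_C = 1/(ωC) = 233.9 Ω
X = 375.0 − 233.9 = 141.1 Ω

141.1 Ω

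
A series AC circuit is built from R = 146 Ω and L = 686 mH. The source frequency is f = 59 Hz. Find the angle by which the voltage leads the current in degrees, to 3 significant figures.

ω = 2πf = 370.7 rad/s
X_L = ωL = 254 Ω
Z = 146 + j254 Ω
|Z| = √(146² + 254²) = 293 Ω
∠Z = arctan(254/146) = 60.1°

60.1°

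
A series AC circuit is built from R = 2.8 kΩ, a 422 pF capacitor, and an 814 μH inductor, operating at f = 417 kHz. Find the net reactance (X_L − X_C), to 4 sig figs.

1228 Ω

ω = 2πf = 2.62e+06 rad/s
X_L = ωL = 2133 Ω
X_C = 1/(ωC) = 904.4 Ω
X = 2133 − 904.4 = 1228 Ω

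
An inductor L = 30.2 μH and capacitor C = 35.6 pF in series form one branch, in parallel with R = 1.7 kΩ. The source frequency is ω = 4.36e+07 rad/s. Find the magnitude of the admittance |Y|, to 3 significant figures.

1.60 mS

X_L = ωL = 1320 Ω
X_C = 1/(ωC) = 644 Ω
Branch 1: Z₁ = R = 1700 Ω
Branch 2 (series LC): Z₂ = j(X_L − X_C) = j672 Ω
Parallel: Z = Z₁Z₂/(Z₁+Z₂), |Z| = 625 Ω, ∠Z = 68.4°
|Y| = 1/|Z| = 1.60 mS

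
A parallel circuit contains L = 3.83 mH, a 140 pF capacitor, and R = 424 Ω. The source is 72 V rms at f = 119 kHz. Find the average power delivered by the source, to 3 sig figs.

12.2 W

ω = 2πf = 747700 rad/s
X_L = ωL = 2860 Ω
X_C = 1/(ωC) = 9550 Ω
Parallel: admittances add. Y = 1/R + 1/(jωL) + jωC
Y = (0.00236 − j0.000245) S
|Y| = 0.00237 S → |Z| = 1/|Y| = 422 Ω, ∠Z = −∠Y = 5.92°
I = V/|Z| = 171 mA
P = VI cos φ = 72 × 0.171 × cos(5.92°) = 12.2 W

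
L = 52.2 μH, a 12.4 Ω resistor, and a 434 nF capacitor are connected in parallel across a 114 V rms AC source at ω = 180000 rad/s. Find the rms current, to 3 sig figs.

9.74 A

X_L = ωL = 9.40 Ω
X_C = 1/(ωC) = 12.8 Ω
Parallel: admittances add. Y = 1/R + 1/(jωL) + jωC
Y = (0.0806 − j0.0283) S
|Y| = 0.0855 S → |Z| = 1/|Y| = 11.7 Ω, ∠Z = −∠Y = 19.3°
I = V/|Z| = 114/11.7 = 9.74 A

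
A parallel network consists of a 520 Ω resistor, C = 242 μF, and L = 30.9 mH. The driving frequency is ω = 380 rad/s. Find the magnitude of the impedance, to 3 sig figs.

X_L = ωL = 11.7 Ω
X_C = 1/(ωC) = 10.9 Ω
Parallel: admittances add. Y = 1/R + 1/(jωL) + jωC
Y = (0.00192 + j0.00680) S
|Y| = 0.00706 S → |Z| = 1/|Y| = 142 Ω, ∠Z = −∠Y = -74.2°

142 Ω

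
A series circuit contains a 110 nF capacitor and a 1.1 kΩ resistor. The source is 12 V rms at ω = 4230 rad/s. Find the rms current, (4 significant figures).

4.970 mA

X_C = 1/(ωC) = 2149 Ω
Z = 1100 − j2149 Ω
|Z| = √(1100² + 2149²) = 2414 Ω
I = V/|Z| = 12/2414 = 4.970 mA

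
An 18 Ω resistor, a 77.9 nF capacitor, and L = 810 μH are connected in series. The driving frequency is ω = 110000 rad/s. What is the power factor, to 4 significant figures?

X_L = ωL = 89.10 Ω
X_C = 1/(ωC) = 116.7 Ω
Net reactance X = X_L − X_C = -27.60 Ω
Z = 18.00 − j27.60 Ω
|Z| = √(18.00² + 27.60²) = 32.95 Ω
∠Z = arctan(-27.60/18.00) = -56.89°
cos φ = cos(-56.89°) = 0.5463

0.5463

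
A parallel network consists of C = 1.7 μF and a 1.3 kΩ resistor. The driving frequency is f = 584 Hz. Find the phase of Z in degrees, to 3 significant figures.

-83.0°

ω = 2πf = 3669 rad/s
X_C = 1/(ωC) = 160 Ω
Parallel: admittances add. Y = 1/R + jωC
Y = (0.000769 + j0.00624) S
|Y| = 0.00629 S → |Z| = 1/|Y| = 159 Ω, ∠Z = −∠Y = -83.0°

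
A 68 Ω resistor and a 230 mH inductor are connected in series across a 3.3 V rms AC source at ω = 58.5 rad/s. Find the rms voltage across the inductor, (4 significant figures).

X_L = ωL = 13.46 Ω
Z = 68.00 + j13.46 Ω
|Z| = √(68.00² + 13.46²) = 69.32 Ω
I = V/|Z| = 47.61 mA
V_L = I·|Z_L| = 0.04761 × 13.46 = 0.6405 V

0.6405 V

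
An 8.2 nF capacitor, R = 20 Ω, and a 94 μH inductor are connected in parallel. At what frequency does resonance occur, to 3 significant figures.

ω₀ = 1/√(LC) = 1/√(9.4e-05 × 8.2e-09) = 1.139e+06 rad/s
f₀ = ω₀/(2π) = 181 kHz

181 kHz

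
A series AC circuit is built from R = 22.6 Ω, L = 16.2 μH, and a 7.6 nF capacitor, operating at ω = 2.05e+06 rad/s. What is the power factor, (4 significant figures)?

X_L = ωL = 33.21 Ω
X_C = 1/(ωC) = 64.18 Ω
Net reactance X = X_L − X_C = -30.97 Ω
Z = 22.60 − j30.97 Ω
|Z| = √(22.60² + 30.97²) = 38.34 Ω
∠Z = arctan(-30.97/22.60) = -53.88°
cos φ = cos(-53.88°) = 0.5894

0.5894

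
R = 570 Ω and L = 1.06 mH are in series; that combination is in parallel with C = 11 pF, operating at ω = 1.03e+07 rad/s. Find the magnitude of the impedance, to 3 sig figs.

44500 Ω

X_L = ωL = 10900 Ω
X_C = 1/(ωC) = 8830 Ω
Branch 1 (R+jX_L): Z₁ = 570 + j10900 Ω, |Z₁| = 10900 Ω
Branch 2 (−jX_C): Z₂ = −j8830 Ω
Parallel: Z = Z₁Z₂/(Z₁+Z₂), |Z| = 44500 Ω, ∠Z = -77.7°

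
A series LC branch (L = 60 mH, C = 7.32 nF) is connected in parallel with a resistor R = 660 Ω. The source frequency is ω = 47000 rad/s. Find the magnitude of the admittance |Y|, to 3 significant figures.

11.6 mS

X_L = ωL = 2820 Ω
X_C = 1/(ωC) = 2910 Ω
Branch 1: Z₁ = R = 660 Ω
Branch 2 (series LC): Z₂ = j(X_L − X_C) = −j86.6 Ω
Parallel: Z = Z₁Z₂/(Z₁+Z₂), |Z| = 85.9 Ω, ∠Z = -82.5°
|Y| = 1/|Z| = 11.6 mS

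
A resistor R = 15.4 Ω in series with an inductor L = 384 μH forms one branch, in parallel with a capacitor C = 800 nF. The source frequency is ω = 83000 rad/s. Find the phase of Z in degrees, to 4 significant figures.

X_L = ωL = 31.87 Ω
X_C = 1/(ωC) = 15.06 Ω
Branch 1 (R+jX_L): Z₁ = 15.40 + j31.87 Ω, |Z₁| = 35.40 Ω
Branch 2 (−jX_C): Z₂ = −j15.06 Ω
Parallel: Z = Z₁Z₂/(Z₁+Z₂), |Z| = 23.38 Ω, ∠Z = -73.30°

-73.30°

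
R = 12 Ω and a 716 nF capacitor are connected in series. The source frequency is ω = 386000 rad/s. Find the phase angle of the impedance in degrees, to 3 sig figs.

-16.8°

X_C = 1/(ωC) = 3.62 Ω
Z = 12.0 − j3.62 Ω
|Z| = √(12.0² + 3.62²) = 12.5 Ω
∠Z = arctan(-3.62/12.0) = -16.8°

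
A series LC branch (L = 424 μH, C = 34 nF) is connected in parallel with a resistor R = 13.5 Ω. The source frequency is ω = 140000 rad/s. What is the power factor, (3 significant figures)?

X_L = ωL = 59.4 Ω
X_C = 1/(ωC) = 210 Ω
Branch 1: Z₁ = R = 13.5 Ω
Branch 2 (series LC): Z₂ = j(X_L − X_C) = −j151 Ω
Parallel: Z = Z₁Z₂/(Z₁+Z₂), |Z| = 13.4 Ω, ∠Z = -5.12°
cos φ = cos(-5.12°) = 0.996

0.996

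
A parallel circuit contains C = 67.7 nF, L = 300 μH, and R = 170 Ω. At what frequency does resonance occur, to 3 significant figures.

35.3 kHz

ω₀ = 1/√(LC) = 1/√(0.0003 × 6.77e-08) = 221900 rad/s
f₀ = ω₀/(2π) = 35.3 kHz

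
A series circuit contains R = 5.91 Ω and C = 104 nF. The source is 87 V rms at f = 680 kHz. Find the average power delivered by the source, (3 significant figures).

1.12 kW

ω = 2πf = 4.273e+06 rad/s
X_C = 1/(ωC) = 2.25 Ω
Z = 5.91 − j2.25 Ω
|Z| = √(5.91² + 2.25²) = 6.32 Ω
∠Z = arctan(-2.25/5.91) = -20.8°
I = V/|Z| = 13.8 A
P = VI cos φ = 87 × 13.8 × cos(-20.8°) = 1.12 kW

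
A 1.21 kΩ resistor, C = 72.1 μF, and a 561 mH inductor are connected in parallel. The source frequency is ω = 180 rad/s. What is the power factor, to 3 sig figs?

0.260

X_L = ωL = 101 Ω
X_C = 1/(ωC) = 77.1 Ω
Parallel: admittances add. Y = 1/R + 1/(jωL) + jωC
Y = (0.000826 + j0.00308) S
|Y| = 0.00318 S → |Z| = 1/|Y| = 314 Ω, ∠Z = −∠Y = -75.0°
cos φ = cos(-75.0°) = 0.260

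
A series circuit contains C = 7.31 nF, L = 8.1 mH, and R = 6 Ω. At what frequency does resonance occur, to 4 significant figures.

ω₀ = 1/√(LC) = 1/√(0.0081 × 7.31e-09) = 130000 rad/s
f₀ = ω₀/(2π) = 20.68 kHz

20.68 kHz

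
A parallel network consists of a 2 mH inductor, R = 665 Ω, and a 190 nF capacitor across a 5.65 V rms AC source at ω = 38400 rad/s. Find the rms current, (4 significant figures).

X_L = ωL = 76.80 Ω
X_C = 1/(ωC) = 137.1 Ω
Parallel: admittances add. Y = 1/R + 1/(jωL) + jωC
Y = (0.001504 − j0.005725) S
|Y| = 0.005919 S → |Z| = 1/|Y| = 168.9 Ω, ∠Z = −∠Y = 75.28°
I = V/|Z| = 5.65/168.9 = 33.44 mA

33.44 mA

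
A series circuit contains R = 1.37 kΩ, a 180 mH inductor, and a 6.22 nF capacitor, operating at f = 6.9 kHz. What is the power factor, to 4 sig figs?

ω = 2πf = 43350 rad/s
X_L = ωL = 7804 Ω
X_C = 1/(ωC) = 3708 Ω
Net reactance X = X_L − X_C = 4095 Ω
Z = 1370 + j4095 Ω
|Z| = √(1370² + 4095²) = 4318 Ω
∠Z = arctan(4095/1370) = 71.50°
cos φ = cos(71.50°) = 0.3172

0.3172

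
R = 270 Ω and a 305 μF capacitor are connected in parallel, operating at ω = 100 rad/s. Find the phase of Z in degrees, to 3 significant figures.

X_C = 1/(ωC) = 32.8 Ω
Parallel: admittances add. Y = 1/R + jωC
Y = (0.00370 + j0.0305) S
|Y| = 0.0307 S → |Z| = 1/|Y| = 32.5 Ω, ∠Z = −∠Y = -83.1°

-83.1°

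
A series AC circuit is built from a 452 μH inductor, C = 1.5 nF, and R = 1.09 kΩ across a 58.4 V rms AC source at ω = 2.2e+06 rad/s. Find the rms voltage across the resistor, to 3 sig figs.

X_L = ωL = 994 Ω
X_C = 1/(ωC) = 303 Ω
Net reactance X = X_L − X_C = 691 Ω
Z = 1090 + j691 Ω
|Z| = √(1090² + 691²) = 1290 Ω
I = V/|Z| = 45.2 mA
V_R = I·|Z_R| = 0.0452 × 1090 = 49.3 V

49.3 V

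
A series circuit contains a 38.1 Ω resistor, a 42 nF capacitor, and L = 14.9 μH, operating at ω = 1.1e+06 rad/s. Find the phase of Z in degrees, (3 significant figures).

-7.85°

X_L = ωL = 16.4 Ω
X_C = 1/(ωC) = 21.6 Ω
Net reactance X = X_L − X_C = -5.26 Ω
Z = 38.1 − j5.26 Ω
|Z| = √(38.1² + 5.26²) = 38.5 Ω
∠Z = arctan(-5.26/38.1) = -7.85°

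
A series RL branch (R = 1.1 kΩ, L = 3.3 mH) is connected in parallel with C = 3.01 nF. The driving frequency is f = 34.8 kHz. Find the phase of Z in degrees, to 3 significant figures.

-20.8°

ω = 2πf = 218700 rad/s
X_L = ωL = 722 Ω
X_C = 1/(ωC) = 1520 Ω
Branch 1 (R+jX_L): Z₁ = 1100 + j722 Ω, |Z₁| = 1320 Ω
Branch 2 (−jX_C): Z₂ = −j1520 Ω
Parallel: Z = Z₁Z₂/(Z₁+Z₂), |Z| = 1470 Ω, ∠Z = -20.8°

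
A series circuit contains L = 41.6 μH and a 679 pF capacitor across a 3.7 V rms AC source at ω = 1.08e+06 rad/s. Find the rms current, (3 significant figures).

X_L = ωL = 44.9 Ω
X_C = 1/(ωC) = 1360 Ω
Net reactance X = X_L − X_C = -1320 Ω
Z = − j1320 Ω
|Z| = √(0² + 1320²) = 1320 Ω
I = V/|Z| = 3.7/1320 = 2.81 mA

2.81 mA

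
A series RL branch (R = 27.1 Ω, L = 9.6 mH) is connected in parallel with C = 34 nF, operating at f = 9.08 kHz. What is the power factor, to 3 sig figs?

0.606

ω = 2πf = 57050 rad/s
X_L = ωL = 548 Ω
X_C = 1/(ωC) = 516 Ω
Branch 1 (R+jX_L): Z₁ = 27.1 + j548 Ω, |Z₁| = 548 Ω
Branch 2 (−jX_C): Z₂ = −j516 Ω
Parallel: Z = Z₁Z₂/(Z₁+Z₂), |Z| = 6720 Ω, ∠Z = -52.7°
cos φ = cos(-52.7°) = 0.606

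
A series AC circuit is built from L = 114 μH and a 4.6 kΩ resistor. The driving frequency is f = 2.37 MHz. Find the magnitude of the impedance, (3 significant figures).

4900 Ω

ω = 2πf = 1.489e+07 rad/s
X_L = ωL = 1700 Ω
Z = 4600 + j1700 Ω
|Z| = √(4600² + 1700²) = 4900 Ω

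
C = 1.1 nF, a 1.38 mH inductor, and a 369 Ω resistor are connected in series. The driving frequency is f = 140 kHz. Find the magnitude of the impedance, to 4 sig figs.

ω = 2πf = 879600 rad/s
X_L = ωL = 1214 Ω
X_C = 1/(ωC) = 1033 Ω
Net reactance X = X_L − X_C = 180.4 Ω
Z = 369.0 + j180.4 Ω
|Z| = √(369.0² + 180.4²) = 410.8 Ω

410.8 Ω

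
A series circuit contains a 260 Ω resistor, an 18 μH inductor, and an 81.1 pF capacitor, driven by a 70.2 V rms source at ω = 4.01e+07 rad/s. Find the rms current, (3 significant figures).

X_L = ωL = 722 Ω
X_C = 1/(ωC) = 307 Ω
Net reactance X = X_L − X_C = 414 Ω
Z = 260 + j414 Ω
|Z| = √(260² + 414²) = 489 Ω
I = V/|Z| = 70.2/489 = 144 mA

144 mA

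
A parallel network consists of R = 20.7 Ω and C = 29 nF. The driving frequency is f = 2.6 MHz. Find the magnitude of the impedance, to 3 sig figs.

ω = 2πf = 1.634e+07 rad/s
X_C = 1/(ωC) = 2.11 Ω
Parallel: admittances add. Y = 1/R + jωC
Y = (0.0483 + j0.474) S
|Y| = 0.476 S → |Z| = 1/|Y| = 2.10 Ω, ∠Z = −∠Y = -84.2°

2.10 Ω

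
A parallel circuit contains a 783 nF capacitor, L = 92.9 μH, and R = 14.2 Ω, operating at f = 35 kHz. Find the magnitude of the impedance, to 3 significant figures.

7.05 Ω

ω = 2πf = 219900 rad/s
X_L = ωL = 20.4 Ω
X_C = 1/(ωC) = 5.81 Ω
Parallel: admittances add. Y = 1/R + 1/(jωL) + jωC
Y = (0.0704 + j0.123) S
|Y| = 0.142 S → |Z| = 1/|Y| = 7.05 Ω, ∠Z = −∠Y = -60.3°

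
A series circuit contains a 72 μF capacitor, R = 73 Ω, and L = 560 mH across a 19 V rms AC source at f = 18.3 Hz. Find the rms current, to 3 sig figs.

ω = 2πf = 115.0 rad/s
X_L = ωL = 64.4 Ω
X_C = 1/(ωC) = 121 Ω
Net reactance X = X_L − X_C = -56.4 Ω
Z = 73.0 − j56.4 Ω
|Z| = √(73.0² + 56.4²) = 92.3 Ω
I = V/|Z| = 19/92.3 = 206 mA

206 mA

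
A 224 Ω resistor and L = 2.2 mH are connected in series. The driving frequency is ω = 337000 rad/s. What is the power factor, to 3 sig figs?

X_L = ωL = 741 Ω
Z = 224 + j741 Ω
|Z| = √(224² + 741²) = 774 Ω
∠Z = arctan(741/224) = 73.2°
cos φ = cos(73.2°) = 0.289

0.289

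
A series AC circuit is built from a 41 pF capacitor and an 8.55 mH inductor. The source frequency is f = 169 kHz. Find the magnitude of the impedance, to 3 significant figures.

ω = 2πf = 1.062e+06 rad/s
X_L = ωL = 9080 Ω
X_C = 1/(ωC) = 23000 Ω
Net reactance X = X_L − X_C = -13900 Ω
Z = − j13900 Ω
|Z| = √(0² + 13900²) = 13900 Ω

13900 Ω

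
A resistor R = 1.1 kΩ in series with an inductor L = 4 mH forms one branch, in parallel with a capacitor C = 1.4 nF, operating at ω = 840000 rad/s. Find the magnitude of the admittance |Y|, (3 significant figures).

911 μS

X_L = ωL = 3360 Ω
X_C = 1/(ωC) = 850 Ω
Branch 1 (R+jX_L): Z₁ = 1100 + j3360 Ω, |Z₁| = 3540 Ω
Branch 2 (−jX_C): Z₂ = −j850 Ω
Parallel: Z = Z₁Z₂/(Z₁+Z₂), |Z| = 1100 Ω, ∠Z = -84.5°
|Y| = 1/|Z| = 911 μS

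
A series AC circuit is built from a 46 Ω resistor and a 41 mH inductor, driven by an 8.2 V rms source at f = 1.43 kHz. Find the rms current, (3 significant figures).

22.1 mA

ω = 2πf = 8985 rad/s
X_L = ωL = 368 Ω
Z = 46.0 + j368 Ω
|Z| = √(46.0² + 368²) = 371 Ω
I = V/|Z| = 8.2/371 = 22.1 mA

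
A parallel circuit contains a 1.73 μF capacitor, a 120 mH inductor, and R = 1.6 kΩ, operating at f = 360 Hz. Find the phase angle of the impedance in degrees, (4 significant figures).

-20.12°

ω = 2πf = 2262 rad/s
X_L = ωL = 271.4 Ω
X_C = 1/(ωC) = 255.5 Ω
Parallel: admittances add. Y = 1/R + 1/(jωL) + jωC
Y = (0.0006250 + j0.0002290) S
|Y| = 0.0006656 S → |Z| = 1/|Y| = 1502 Ω, ∠Z = −∠Y = -20.12°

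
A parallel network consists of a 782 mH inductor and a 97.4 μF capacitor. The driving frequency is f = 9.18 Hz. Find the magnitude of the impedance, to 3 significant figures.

ω = 2πf = 57.68 rad/s
X_L = ωL = 45.1 Ω
X_C = 1/(ωC) = 178 Ω
Parallel: admittances add. Y = 1/(jωL) + jωC
Y = (0 − j0.0166) S
|Y| = 0.0166 S → |Z| = 1/|Y| = 60.4 Ω, ∠Z = −∠Y = 90.0°

60.4 Ω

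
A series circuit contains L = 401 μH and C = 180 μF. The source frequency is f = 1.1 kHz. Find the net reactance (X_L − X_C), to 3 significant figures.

ω = 2πf = 6912 rad/s
X_L = ωL = 2.77 Ω
X_C = 1/(ωC) = 0.804 Ω
X = 2.77 − 0.804 = 1.97 Ω

1.97 Ω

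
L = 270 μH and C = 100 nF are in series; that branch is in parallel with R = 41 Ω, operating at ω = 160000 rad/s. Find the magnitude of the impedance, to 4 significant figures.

X_L = ωL = 43.20 Ω
X_C = 1/(ωC) = 62.50 Ω
Branch 1: Z₁ = R = 41.00 Ω
Branch 2 (series LC): Z₂ = j(X_L − X_C) = −j19.30 Ω
Parallel: Z = Z₁Z₂/(Z₁+Z₂), |Z| = 17.46 Ω, ∠Z = -64.79°

17.46 Ω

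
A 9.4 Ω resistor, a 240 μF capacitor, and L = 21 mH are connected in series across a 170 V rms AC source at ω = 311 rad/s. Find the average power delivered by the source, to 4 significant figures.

2.005 kW

X_L = ωL = 6.531 Ω
X_C = 1/(ωC) = 13.40 Ω
Net reactance X = X_L − X_C = -6.867 Ω
Z = 9.400 − j6.867 Ω
|Z| = √(9.400² + 6.867²) = 11.64 Ω
∠Z = arctan(-6.867/9.400) = -36.15°
I = V/|Z| = 14.60 A
P = VI cos φ = 170 × 14.60 × cos(-36.15°) = 2.005 kW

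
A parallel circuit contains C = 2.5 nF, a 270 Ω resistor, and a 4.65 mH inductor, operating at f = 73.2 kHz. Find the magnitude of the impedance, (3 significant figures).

266 Ω

ω = 2πf = 459900 rad/s
X_L = ωL = 2140 Ω
X_C = 1/(ωC) = 870 Ω
Parallel: admittances add. Y = 1/R + 1/(jωL) + jωC
Y = (0.00370 + j0.000682) S
|Y| = 0.00377 S → |Z| = 1/|Y| = 266 Ω, ∠Z = −∠Y = -10.4°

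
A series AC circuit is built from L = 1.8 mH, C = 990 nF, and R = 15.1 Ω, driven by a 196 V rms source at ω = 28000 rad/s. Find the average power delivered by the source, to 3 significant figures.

1.34 kW

X_L = ωL = 50.4 Ω
X_C = 1/(ωC) = 36.1 Ω
Net reactance X = X_L − X_C = 14.3 Ω
Z = 15.1 + j14.3 Ω
|Z| = √(15.1² + 14.3²) = 20.8 Ω
∠Z = arctan(14.3/15.1) = 43.5°
I = V/|Z| = 9.42 A
P = VI cos φ = 196 × 9.42 × cos(43.5°) = 1.34 kW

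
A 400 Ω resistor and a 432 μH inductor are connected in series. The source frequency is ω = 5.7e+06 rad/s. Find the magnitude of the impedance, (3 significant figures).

2490 Ω

X_L = ωL = 2460 Ω
Z = 400 + j2460 Ω
|Z| = √(400² + 2460²) = 2490 Ω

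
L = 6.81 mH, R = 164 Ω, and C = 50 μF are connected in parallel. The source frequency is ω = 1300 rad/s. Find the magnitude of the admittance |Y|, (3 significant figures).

48.3 mS

X_L = ωL = 8.85 Ω
X_C = 1/(ωC) = 15.4 Ω
Parallel: admittances add. Y = 1/R + 1/(jωL) + jωC
Y = (0.00610 − j0.0480) S
|Y| = 0.0483 S → |Z| = 1/|Y| = 20.7 Ω, ∠Z = −∠Y = 82.8°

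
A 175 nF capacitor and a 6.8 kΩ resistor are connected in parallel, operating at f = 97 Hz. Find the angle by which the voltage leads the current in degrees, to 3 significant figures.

-36.0°

ω = 2πf = 609.5 rad/s
X_C = 1/(ωC) = 9380 Ω
Parallel: admittances add. Y = 1/R + jωC
Y = (0.000147 + j0.000107) S
|Y| = 0.000182 S → |Z| = 1/|Y| = 5500 Ω, ∠Z = −∠Y = -36.0°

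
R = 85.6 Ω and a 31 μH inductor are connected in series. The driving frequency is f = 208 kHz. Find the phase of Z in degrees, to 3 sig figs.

25.3°

ω = 2πf = 1.307e+06 rad/s
X_L = ωL = 40.5 Ω
Z = 85.6 + j40.5 Ω
|Z| = √(85.6² + 40.5²) = 94.7 Ω
∠Z = arctan(40.5/85.6) = 25.3°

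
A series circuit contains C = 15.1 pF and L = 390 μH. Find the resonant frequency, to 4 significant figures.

2.074 MHz

ω₀ = 1/√(LC) = 1/√(0.00039 × 1.51e-11) = 1.303e+07 rad/s
f₀ = ω₀/(2π) = 2.074 MHz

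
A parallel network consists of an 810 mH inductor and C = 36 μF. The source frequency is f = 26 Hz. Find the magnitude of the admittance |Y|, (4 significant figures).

1.676 mS

ω = 2πf = 163.4 rad/s
X_L = ωL = 132.3 Ω
X_C = 1/(ωC) = 170.0 Ω
Parallel: admittances add. Y = 1/(jωL) + jωC
Y = (0 − j0.001676) S
|Y| = 0.001676 S → |Z| = 1/|Y| = 596.6 Ω, ∠Z = −∠Y = 90.00°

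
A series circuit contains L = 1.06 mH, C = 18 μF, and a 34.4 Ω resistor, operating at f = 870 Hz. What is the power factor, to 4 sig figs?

0.9920

ω = 2πf = 5466 rad/s
X_L = ωL = 5.794 Ω
X_C = 1/(ωC) = 10.16 Ω
Net reactance X = X_L − X_C = -4.369 Ω
Z = 34.40 − j4.369 Ω
|Z| = √(34.40² + 4.369²) = 34.68 Ω
∠Z = arctan(-4.369/34.40) = -7.238°
cos φ = cos(-7.238°) = 0.9920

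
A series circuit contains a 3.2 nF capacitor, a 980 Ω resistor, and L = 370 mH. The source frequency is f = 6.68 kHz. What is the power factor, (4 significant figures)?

ω = 2πf = 41970 rad/s
X_L = ωL = 15530 Ω
X_C = 1/(ωC) = 7445 Ω
Net reactance X = X_L − X_C = 8084 Ω
Z = 980.0 + j8084 Ω
|Z| = √(980.0² + 8084²) = 8143 Ω
∠Z = arctan(8084/980.0) = 83.09°
cos φ = cos(83.09°) = 0.1203

0.1203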